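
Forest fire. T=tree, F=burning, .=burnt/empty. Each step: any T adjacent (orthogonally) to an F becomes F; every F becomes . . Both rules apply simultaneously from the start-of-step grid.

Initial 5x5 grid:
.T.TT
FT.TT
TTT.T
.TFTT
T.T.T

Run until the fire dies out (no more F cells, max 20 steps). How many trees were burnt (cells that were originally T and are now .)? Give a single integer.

Step 1: +6 fires, +2 burnt (F count now 6)
Step 2: +3 fires, +6 burnt (F count now 3)
Step 3: +2 fires, +3 burnt (F count now 2)
Step 4: +1 fires, +2 burnt (F count now 1)
Step 5: +2 fires, +1 burnt (F count now 2)
Step 6: +1 fires, +2 burnt (F count now 1)
Step 7: +0 fires, +1 burnt (F count now 0)
Fire out after step 7
Initially T: 16, now '.': 24
Total burnt (originally-T cells now '.'): 15

Answer: 15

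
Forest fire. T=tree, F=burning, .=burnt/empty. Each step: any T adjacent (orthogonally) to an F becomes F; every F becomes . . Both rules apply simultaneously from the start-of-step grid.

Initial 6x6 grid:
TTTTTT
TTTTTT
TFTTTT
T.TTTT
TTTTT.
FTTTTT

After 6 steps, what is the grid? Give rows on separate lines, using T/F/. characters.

Step 1: 5 trees catch fire, 2 burn out
  TTTTTT
  TFTTTT
  F.FTTT
  T.TTTT
  FTTTT.
  .FTTTT
Step 2: 8 trees catch fire, 5 burn out
  TFTTTT
  F.FTTT
  ...FTT
  F.FTTT
  .FTTT.
  ..FTTT
Step 3: 7 trees catch fire, 8 burn out
  F.FTTT
  ...FTT
  ....FT
  ...FTT
  ..FTT.
  ...FTT
Step 4: 6 trees catch fire, 7 burn out
  ...FTT
  ....FT
  .....F
  ....FT
  ...FT.
  ....FT
Step 5: 5 trees catch fire, 6 burn out
  ....FT
  .....F
  ......
  .....F
  ....F.
  .....F
Step 6: 1 trees catch fire, 5 burn out
  .....F
  ......
  ......
  ......
  ......
  ......

.....F
......
......
......
......
......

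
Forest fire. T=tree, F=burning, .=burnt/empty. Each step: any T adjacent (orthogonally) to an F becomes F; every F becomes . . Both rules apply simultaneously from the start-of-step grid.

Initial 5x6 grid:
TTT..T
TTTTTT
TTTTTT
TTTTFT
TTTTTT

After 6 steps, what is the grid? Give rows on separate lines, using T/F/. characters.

Step 1: 4 trees catch fire, 1 burn out
  TTT..T
  TTTTTT
  TTTTFT
  TTTF.F
  TTTTFT
Step 2: 6 trees catch fire, 4 burn out
  TTT..T
  TTTTFT
  TTTF.F
  TTF...
  TTTF.F
Step 3: 5 trees catch fire, 6 burn out
  TTT..T
  TTTF.F
  TTF...
  TF....
  TTF...
Step 4: 5 trees catch fire, 5 burn out
  TTT..F
  TTF...
  TF....
  F.....
  TF....
Step 5: 4 trees catch fire, 5 burn out
  TTF...
  TF....
  F.....
  ......
  F.....
Step 6: 2 trees catch fire, 4 burn out
  TF....
  F.....
  ......
  ......
  ......

TF....
F.....
......
......
......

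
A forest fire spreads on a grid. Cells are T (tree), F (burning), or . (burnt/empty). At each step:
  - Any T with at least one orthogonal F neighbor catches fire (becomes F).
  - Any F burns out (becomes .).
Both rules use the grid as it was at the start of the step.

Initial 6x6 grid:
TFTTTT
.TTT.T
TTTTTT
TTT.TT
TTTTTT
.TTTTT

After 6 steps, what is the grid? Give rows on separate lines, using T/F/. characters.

Step 1: 3 trees catch fire, 1 burn out
  F.FTTT
  .FTT.T
  TTTTTT
  TTT.TT
  TTTTTT
  .TTTTT
Step 2: 3 trees catch fire, 3 burn out
  ...FTT
  ..FT.T
  TFTTTT
  TTT.TT
  TTTTTT
  .TTTTT
Step 3: 5 trees catch fire, 3 burn out
  ....FT
  ...F.T
  F.FTTT
  TFT.TT
  TTTTTT
  .TTTTT
Step 4: 5 trees catch fire, 5 burn out
  .....F
  .....T
  ...FTT
  F.F.TT
  TFTTTT
  .TTTTT
Step 5: 5 trees catch fire, 5 burn out
  ......
  .....F
  ....FT
  ....TT
  F.FTTT
  .FTTTT
Step 6: 4 trees catch fire, 5 burn out
  ......
  ......
  .....F
  ....FT
  ...FTT
  ..FTTT

......
......
.....F
....FT
...FTT
..FTTT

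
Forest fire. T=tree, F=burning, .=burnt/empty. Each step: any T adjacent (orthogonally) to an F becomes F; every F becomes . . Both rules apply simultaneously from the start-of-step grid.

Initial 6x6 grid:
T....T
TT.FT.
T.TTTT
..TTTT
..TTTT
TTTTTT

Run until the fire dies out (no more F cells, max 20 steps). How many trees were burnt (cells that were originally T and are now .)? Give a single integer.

Answer: 19

Derivation:
Step 1: +2 fires, +1 burnt (F count now 2)
Step 2: +3 fires, +2 burnt (F count now 3)
Step 3: +4 fires, +3 burnt (F count now 4)
Step 4: +4 fires, +4 burnt (F count now 4)
Step 5: +3 fires, +4 burnt (F count now 3)
Step 6: +2 fires, +3 burnt (F count now 2)
Step 7: +1 fires, +2 burnt (F count now 1)
Step 8: +0 fires, +1 burnt (F count now 0)
Fire out after step 8
Initially T: 24, now '.': 31
Total burnt (originally-T cells now '.'): 19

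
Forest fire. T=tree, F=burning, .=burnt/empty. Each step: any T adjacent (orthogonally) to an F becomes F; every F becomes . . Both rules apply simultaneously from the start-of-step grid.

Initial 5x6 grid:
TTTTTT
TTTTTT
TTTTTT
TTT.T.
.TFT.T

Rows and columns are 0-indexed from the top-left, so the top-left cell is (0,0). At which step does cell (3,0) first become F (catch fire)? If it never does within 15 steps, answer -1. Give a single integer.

Step 1: cell (3,0)='T' (+3 fires, +1 burnt)
Step 2: cell (3,0)='T' (+2 fires, +3 burnt)
Step 3: cell (3,0)='F' (+4 fires, +2 burnt)
  -> target ignites at step 3
Step 4: cell (3,0)='.' (+5 fires, +4 burnt)
Step 5: cell (3,0)='.' (+6 fires, +5 burnt)
Step 6: cell (3,0)='.' (+3 fires, +6 burnt)
Step 7: cell (3,0)='.' (+1 fires, +3 burnt)
Step 8: cell (3,0)='.' (+0 fires, +1 burnt)
  fire out at step 8

3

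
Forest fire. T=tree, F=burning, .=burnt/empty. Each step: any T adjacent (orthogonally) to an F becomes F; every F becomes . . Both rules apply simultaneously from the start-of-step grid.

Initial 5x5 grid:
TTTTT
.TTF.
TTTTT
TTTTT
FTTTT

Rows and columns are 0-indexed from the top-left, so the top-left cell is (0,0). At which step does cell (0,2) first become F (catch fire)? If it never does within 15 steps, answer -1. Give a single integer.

Step 1: cell (0,2)='T' (+5 fires, +2 burnt)
Step 2: cell (0,2)='F' (+9 fires, +5 burnt)
  -> target ignites at step 2
Step 3: cell (0,2)='.' (+5 fires, +9 burnt)
Step 4: cell (0,2)='.' (+2 fires, +5 burnt)
Step 5: cell (0,2)='.' (+0 fires, +2 burnt)
  fire out at step 5

2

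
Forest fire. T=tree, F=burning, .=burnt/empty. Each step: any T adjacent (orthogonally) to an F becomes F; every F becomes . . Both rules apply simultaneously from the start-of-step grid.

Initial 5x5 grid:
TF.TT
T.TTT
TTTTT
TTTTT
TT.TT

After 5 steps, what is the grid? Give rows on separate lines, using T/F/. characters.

Step 1: 1 trees catch fire, 1 burn out
  F..TT
  T.TTT
  TTTTT
  TTTTT
  TT.TT
Step 2: 1 trees catch fire, 1 burn out
  ...TT
  F.TTT
  TTTTT
  TTTTT
  TT.TT
Step 3: 1 trees catch fire, 1 burn out
  ...TT
  ..TTT
  FTTTT
  TTTTT
  TT.TT
Step 4: 2 trees catch fire, 1 burn out
  ...TT
  ..TTT
  .FTTT
  FTTTT
  TT.TT
Step 5: 3 trees catch fire, 2 burn out
  ...TT
  ..TTT
  ..FTT
  .FTTT
  FT.TT

...TT
..TTT
..FTT
.FTTT
FT.TT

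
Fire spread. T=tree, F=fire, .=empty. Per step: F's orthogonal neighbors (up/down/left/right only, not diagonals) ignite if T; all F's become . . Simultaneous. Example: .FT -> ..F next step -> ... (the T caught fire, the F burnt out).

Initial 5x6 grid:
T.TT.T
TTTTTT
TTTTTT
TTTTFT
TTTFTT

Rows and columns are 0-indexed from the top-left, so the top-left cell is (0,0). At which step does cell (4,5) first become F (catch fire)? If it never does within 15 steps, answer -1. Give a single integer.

Step 1: cell (4,5)='T' (+5 fires, +2 burnt)
Step 2: cell (4,5)='F' (+6 fires, +5 burnt)
  -> target ignites at step 2
Step 3: cell (4,5)='.' (+5 fires, +6 burnt)
Step 4: cell (4,5)='.' (+5 fires, +5 burnt)
Step 5: cell (4,5)='.' (+3 fires, +5 burnt)
Step 6: cell (4,5)='.' (+1 fires, +3 burnt)
Step 7: cell (4,5)='.' (+1 fires, +1 burnt)
Step 8: cell (4,5)='.' (+0 fires, +1 burnt)
  fire out at step 8

2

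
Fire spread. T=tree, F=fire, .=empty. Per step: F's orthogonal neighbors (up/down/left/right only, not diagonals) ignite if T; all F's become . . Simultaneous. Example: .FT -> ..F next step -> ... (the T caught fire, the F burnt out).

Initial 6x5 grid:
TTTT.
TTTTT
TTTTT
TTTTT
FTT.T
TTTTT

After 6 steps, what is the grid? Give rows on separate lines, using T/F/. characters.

Step 1: 3 trees catch fire, 1 burn out
  TTTT.
  TTTTT
  TTTTT
  FTTTT
  .FT.T
  FTTTT
Step 2: 4 trees catch fire, 3 burn out
  TTTT.
  TTTTT
  FTTTT
  .FTTT
  ..F.T
  .FTTT
Step 3: 4 trees catch fire, 4 burn out
  TTTT.
  FTTTT
  .FTTT
  ..FTT
  ....T
  ..FTT
Step 4: 5 trees catch fire, 4 burn out
  FTTT.
  .FTTT
  ..FTT
  ...FT
  ....T
  ...FT
Step 5: 5 trees catch fire, 5 burn out
  .FTT.
  ..FTT
  ...FT
  ....F
  ....T
  ....F
Step 6: 4 trees catch fire, 5 burn out
  ..FT.
  ...FT
  ....F
  .....
  ....F
  .....

..FT.
...FT
....F
.....
....F
.....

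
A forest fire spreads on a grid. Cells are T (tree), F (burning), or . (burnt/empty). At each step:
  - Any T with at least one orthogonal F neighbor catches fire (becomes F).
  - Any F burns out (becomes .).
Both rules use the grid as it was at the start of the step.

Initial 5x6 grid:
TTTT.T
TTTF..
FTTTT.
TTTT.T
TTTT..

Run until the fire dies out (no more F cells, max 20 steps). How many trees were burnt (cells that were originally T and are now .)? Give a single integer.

Answer: 19

Derivation:
Step 1: +6 fires, +2 burnt (F count now 6)
Step 2: +8 fires, +6 burnt (F count now 8)
Step 3: +4 fires, +8 burnt (F count now 4)
Step 4: +1 fires, +4 burnt (F count now 1)
Step 5: +0 fires, +1 burnt (F count now 0)
Fire out after step 5
Initially T: 21, now '.': 28
Total burnt (originally-T cells now '.'): 19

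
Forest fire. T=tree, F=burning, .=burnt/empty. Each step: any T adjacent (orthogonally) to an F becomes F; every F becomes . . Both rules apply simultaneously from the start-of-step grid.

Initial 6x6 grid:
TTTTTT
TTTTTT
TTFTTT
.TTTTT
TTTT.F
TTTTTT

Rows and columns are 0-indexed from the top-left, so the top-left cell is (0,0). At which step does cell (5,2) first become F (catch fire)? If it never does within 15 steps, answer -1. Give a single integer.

Step 1: cell (5,2)='T' (+6 fires, +2 burnt)
Step 2: cell (5,2)='T' (+11 fires, +6 burnt)
Step 3: cell (5,2)='F' (+9 fires, +11 burnt)
  -> target ignites at step 3
Step 4: cell (5,2)='.' (+5 fires, +9 burnt)
Step 5: cell (5,2)='.' (+1 fires, +5 burnt)
Step 6: cell (5,2)='.' (+0 fires, +1 burnt)
  fire out at step 6

3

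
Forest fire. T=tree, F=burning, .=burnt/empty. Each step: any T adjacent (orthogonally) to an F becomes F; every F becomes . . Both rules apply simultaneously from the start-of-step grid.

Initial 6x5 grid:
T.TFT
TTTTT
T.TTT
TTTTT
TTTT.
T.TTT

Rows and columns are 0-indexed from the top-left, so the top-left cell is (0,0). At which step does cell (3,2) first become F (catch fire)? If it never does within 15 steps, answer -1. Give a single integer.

Step 1: cell (3,2)='T' (+3 fires, +1 burnt)
Step 2: cell (3,2)='T' (+3 fires, +3 burnt)
Step 3: cell (3,2)='T' (+4 fires, +3 burnt)
Step 4: cell (3,2)='F' (+4 fires, +4 burnt)
  -> target ignites at step 4
Step 5: cell (3,2)='.' (+5 fires, +4 burnt)
Step 6: cell (3,2)='.' (+4 fires, +5 burnt)
Step 7: cell (3,2)='.' (+1 fires, +4 burnt)
Step 8: cell (3,2)='.' (+1 fires, +1 burnt)
Step 9: cell (3,2)='.' (+0 fires, +1 burnt)
  fire out at step 9

4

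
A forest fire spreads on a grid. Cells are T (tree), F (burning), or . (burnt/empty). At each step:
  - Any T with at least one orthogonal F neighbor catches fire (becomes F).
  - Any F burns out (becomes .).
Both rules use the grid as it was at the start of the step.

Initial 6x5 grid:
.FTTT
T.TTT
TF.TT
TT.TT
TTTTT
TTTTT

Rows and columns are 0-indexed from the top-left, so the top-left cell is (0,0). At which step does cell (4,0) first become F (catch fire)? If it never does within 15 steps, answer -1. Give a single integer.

Step 1: cell (4,0)='T' (+3 fires, +2 burnt)
Step 2: cell (4,0)='T' (+5 fires, +3 burnt)
Step 3: cell (4,0)='F' (+5 fires, +5 burnt)
  -> target ignites at step 3
Step 4: cell (4,0)='.' (+5 fires, +5 burnt)
Step 5: cell (4,0)='.' (+4 fires, +5 burnt)
Step 6: cell (4,0)='.' (+2 fires, +4 burnt)
Step 7: cell (4,0)='.' (+0 fires, +2 burnt)
  fire out at step 7

3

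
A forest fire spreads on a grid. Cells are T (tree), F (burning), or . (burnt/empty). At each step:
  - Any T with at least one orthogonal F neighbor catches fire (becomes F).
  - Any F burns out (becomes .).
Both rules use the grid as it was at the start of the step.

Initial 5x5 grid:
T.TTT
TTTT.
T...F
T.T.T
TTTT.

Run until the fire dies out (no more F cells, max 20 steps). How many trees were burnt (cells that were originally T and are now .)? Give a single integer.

Step 1: +1 fires, +1 burnt (F count now 1)
Step 2: +0 fires, +1 burnt (F count now 0)
Fire out after step 2
Initially T: 16, now '.': 10
Total burnt (originally-T cells now '.'): 1

Answer: 1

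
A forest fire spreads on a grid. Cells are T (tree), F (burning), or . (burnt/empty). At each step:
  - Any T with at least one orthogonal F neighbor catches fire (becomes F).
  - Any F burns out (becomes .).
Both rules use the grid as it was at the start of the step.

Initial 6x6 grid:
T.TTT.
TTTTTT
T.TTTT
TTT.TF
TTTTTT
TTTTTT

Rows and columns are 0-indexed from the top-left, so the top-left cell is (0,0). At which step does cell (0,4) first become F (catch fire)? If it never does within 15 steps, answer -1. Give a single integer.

Step 1: cell (0,4)='T' (+3 fires, +1 burnt)
Step 2: cell (0,4)='T' (+4 fires, +3 burnt)
Step 3: cell (0,4)='T' (+4 fires, +4 burnt)
Step 4: cell (0,4)='F' (+5 fires, +4 burnt)
  -> target ignites at step 4
Step 5: cell (0,4)='.' (+5 fires, +5 burnt)
Step 6: cell (0,4)='.' (+5 fires, +5 burnt)
Step 7: cell (0,4)='.' (+3 fires, +5 burnt)
Step 8: cell (0,4)='.' (+2 fires, +3 burnt)
Step 9: cell (0,4)='.' (+0 fires, +2 burnt)
  fire out at step 9

4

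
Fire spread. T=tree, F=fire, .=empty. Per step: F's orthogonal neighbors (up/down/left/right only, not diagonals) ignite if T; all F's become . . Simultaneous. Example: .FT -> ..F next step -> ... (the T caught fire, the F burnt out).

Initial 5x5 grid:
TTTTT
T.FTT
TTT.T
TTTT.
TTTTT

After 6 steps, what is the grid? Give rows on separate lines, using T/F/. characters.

Step 1: 3 trees catch fire, 1 burn out
  TTFTT
  T..FT
  TTF.T
  TTTT.
  TTTTT
Step 2: 5 trees catch fire, 3 burn out
  TF.FT
  T...F
  TF..T
  TTFT.
  TTTTT
Step 3: 7 trees catch fire, 5 burn out
  F...F
  T....
  F...F
  TF.F.
  TTFTT
Step 4: 4 trees catch fire, 7 burn out
  .....
  F....
  .....
  F....
  TF.FT
Step 5: 2 trees catch fire, 4 burn out
  .....
  .....
  .....
  .....
  F...F
Step 6: 0 trees catch fire, 2 burn out
  .....
  .....
  .....
  .....
  .....

.....
.....
.....
.....
.....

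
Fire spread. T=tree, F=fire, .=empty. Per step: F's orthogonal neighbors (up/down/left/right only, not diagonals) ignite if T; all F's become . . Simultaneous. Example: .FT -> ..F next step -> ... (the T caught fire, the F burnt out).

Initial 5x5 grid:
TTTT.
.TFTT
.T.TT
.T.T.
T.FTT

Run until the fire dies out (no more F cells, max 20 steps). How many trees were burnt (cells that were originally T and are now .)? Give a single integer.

Step 1: +4 fires, +2 burnt (F count now 4)
Step 2: +7 fires, +4 burnt (F count now 7)
Step 3: +3 fires, +7 burnt (F count now 3)
Step 4: +0 fires, +3 burnt (F count now 0)
Fire out after step 4
Initially T: 15, now '.': 24
Total burnt (originally-T cells now '.'): 14

Answer: 14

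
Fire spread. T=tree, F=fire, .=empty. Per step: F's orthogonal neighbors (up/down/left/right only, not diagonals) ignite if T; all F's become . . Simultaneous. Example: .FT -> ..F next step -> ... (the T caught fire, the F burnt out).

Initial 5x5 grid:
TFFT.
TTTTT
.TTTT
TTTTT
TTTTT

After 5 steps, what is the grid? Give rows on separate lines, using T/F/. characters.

Step 1: 4 trees catch fire, 2 burn out
  F..F.
  TFFTT
  .TTTT
  TTTTT
  TTTTT
Step 2: 4 trees catch fire, 4 burn out
  .....
  F..FT
  .FFTT
  TTTTT
  TTTTT
Step 3: 4 trees catch fire, 4 burn out
  .....
  ....F
  ...FT
  TFFTT
  TTTTT
Step 4: 5 trees catch fire, 4 burn out
  .....
  .....
  ....F
  F..FT
  TFFTT
Step 5: 3 trees catch fire, 5 burn out
  .....
  .....
  .....
  ....F
  F..FT

.....
.....
.....
....F
F..FT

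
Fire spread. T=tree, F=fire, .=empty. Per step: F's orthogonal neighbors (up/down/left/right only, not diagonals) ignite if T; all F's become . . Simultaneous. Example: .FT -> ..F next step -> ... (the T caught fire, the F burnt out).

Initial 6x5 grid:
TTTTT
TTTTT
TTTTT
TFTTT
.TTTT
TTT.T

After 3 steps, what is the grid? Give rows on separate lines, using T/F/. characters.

Step 1: 4 trees catch fire, 1 burn out
  TTTTT
  TTTTT
  TFTTT
  F.FTT
  .FTTT
  TTT.T
Step 2: 6 trees catch fire, 4 burn out
  TTTTT
  TFTTT
  F.FTT
  ...FT
  ..FTT
  TFT.T
Step 3: 8 trees catch fire, 6 burn out
  TFTTT
  F.FTT
  ...FT
  ....F
  ...FT
  F.F.T

TFTTT
F.FTT
...FT
....F
...FT
F.F.T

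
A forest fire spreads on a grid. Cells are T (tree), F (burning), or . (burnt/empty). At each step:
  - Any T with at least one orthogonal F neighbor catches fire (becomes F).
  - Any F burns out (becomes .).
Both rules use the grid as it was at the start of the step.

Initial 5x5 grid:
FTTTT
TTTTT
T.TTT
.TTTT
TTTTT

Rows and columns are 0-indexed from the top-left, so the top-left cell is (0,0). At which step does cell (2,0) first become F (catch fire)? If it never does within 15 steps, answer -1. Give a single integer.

Step 1: cell (2,0)='T' (+2 fires, +1 burnt)
Step 2: cell (2,0)='F' (+3 fires, +2 burnt)
  -> target ignites at step 2
Step 3: cell (2,0)='.' (+2 fires, +3 burnt)
Step 4: cell (2,0)='.' (+3 fires, +2 burnt)
Step 5: cell (2,0)='.' (+3 fires, +3 burnt)
Step 6: cell (2,0)='.' (+4 fires, +3 burnt)
Step 7: cell (2,0)='.' (+3 fires, +4 burnt)
Step 8: cell (2,0)='.' (+2 fires, +3 burnt)
Step 9: cell (2,0)='.' (+0 fires, +2 burnt)
  fire out at step 9

2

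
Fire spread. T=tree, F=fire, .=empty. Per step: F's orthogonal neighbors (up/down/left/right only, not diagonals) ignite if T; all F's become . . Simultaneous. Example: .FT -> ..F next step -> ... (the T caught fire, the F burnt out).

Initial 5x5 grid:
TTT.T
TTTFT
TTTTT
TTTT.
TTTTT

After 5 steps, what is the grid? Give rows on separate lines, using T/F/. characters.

Step 1: 3 trees catch fire, 1 burn out
  TTT.T
  TTF.F
  TTTFT
  TTTT.
  TTTTT
Step 2: 6 trees catch fire, 3 burn out
  TTF.F
  TF...
  TTF.F
  TTTF.
  TTTTT
Step 3: 5 trees catch fire, 6 burn out
  TF...
  F....
  TF...
  TTF..
  TTTFT
Step 4: 5 trees catch fire, 5 burn out
  F....
  .....
  F....
  TF...
  TTF.F
Step 5: 2 trees catch fire, 5 burn out
  .....
  .....
  .....
  F....
  TF...

.....
.....
.....
F....
TF...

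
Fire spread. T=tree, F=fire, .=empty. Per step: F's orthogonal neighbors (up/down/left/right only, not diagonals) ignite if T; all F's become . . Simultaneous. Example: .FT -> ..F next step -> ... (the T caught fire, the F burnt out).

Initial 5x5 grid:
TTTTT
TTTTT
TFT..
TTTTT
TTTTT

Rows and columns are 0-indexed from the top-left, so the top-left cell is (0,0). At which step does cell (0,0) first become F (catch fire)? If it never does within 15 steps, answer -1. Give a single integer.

Step 1: cell (0,0)='T' (+4 fires, +1 burnt)
Step 2: cell (0,0)='T' (+6 fires, +4 burnt)
Step 3: cell (0,0)='F' (+6 fires, +6 burnt)
  -> target ignites at step 3
Step 4: cell (0,0)='.' (+4 fires, +6 burnt)
Step 5: cell (0,0)='.' (+2 fires, +4 burnt)
Step 6: cell (0,0)='.' (+0 fires, +2 burnt)
  fire out at step 6

3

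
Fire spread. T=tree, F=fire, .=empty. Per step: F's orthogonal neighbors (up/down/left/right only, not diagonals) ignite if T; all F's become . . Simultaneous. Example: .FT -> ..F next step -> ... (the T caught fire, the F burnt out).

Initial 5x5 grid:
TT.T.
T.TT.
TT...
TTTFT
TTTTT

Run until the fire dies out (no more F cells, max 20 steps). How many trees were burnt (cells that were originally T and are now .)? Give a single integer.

Answer: 14

Derivation:
Step 1: +3 fires, +1 burnt (F count now 3)
Step 2: +3 fires, +3 burnt (F count now 3)
Step 3: +3 fires, +3 burnt (F count now 3)
Step 4: +2 fires, +3 burnt (F count now 2)
Step 5: +1 fires, +2 burnt (F count now 1)
Step 6: +1 fires, +1 burnt (F count now 1)
Step 7: +1 fires, +1 burnt (F count now 1)
Step 8: +0 fires, +1 burnt (F count now 0)
Fire out after step 8
Initially T: 17, now '.': 22
Total burnt (originally-T cells now '.'): 14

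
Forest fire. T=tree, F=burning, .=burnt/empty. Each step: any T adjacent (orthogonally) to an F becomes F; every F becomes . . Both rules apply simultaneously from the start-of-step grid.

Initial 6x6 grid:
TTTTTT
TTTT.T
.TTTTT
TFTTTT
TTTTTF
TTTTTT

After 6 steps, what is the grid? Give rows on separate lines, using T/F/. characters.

Step 1: 7 trees catch fire, 2 burn out
  TTTTTT
  TTTT.T
  .FTTTT
  F.FTTF
  TFTTF.
  TTTTTF
Step 2: 10 trees catch fire, 7 burn out
  TTTTTT
  TFTT.T
  ..FTTF
  ...FF.
  F.FF..
  TFTTF.
Step 3: 9 trees catch fire, 10 burn out
  TFTTTT
  F.FT.F
  ...FF.
  ......
  ......
  F.FF..
Step 4: 4 trees catch fire, 9 burn out
  F.FTTF
  ...F..
  ......
  ......
  ......
  ......
Step 5: 2 trees catch fire, 4 burn out
  ...FF.
  ......
  ......
  ......
  ......
  ......
Step 6: 0 trees catch fire, 2 burn out
  ......
  ......
  ......
  ......
  ......
  ......

......
......
......
......
......
......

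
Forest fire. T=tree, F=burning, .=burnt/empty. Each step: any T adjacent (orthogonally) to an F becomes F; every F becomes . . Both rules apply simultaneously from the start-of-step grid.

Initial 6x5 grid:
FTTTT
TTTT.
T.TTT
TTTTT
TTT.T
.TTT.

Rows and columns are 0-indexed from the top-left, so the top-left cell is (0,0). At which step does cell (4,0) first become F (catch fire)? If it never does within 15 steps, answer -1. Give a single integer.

Step 1: cell (4,0)='T' (+2 fires, +1 burnt)
Step 2: cell (4,0)='T' (+3 fires, +2 burnt)
Step 3: cell (4,0)='T' (+3 fires, +3 burnt)
Step 4: cell (4,0)='F' (+5 fires, +3 burnt)
  -> target ignites at step 4
Step 5: cell (4,0)='.' (+3 fires, +5 burnt)
Step 6: cell (4,0)='.' (+4 fires, +3 burnt)
Step 7: cell (4,0)='.' (+2 fires, +4 burnt)
Step 8: cell (4,0)='.' (+2 fires, +2 burnt)
Step 9: cell (4,0)='.' (+0 fires, +2 burnt)
  fire out at step 9

4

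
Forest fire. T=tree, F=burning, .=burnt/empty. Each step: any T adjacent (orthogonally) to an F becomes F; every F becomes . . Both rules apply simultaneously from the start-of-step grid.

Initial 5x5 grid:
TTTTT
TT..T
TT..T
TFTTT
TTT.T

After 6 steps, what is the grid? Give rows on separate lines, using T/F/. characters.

Step 1: 4 trees catch fire, 1 burn out
  TTTTT
  TT..T
  TF..T
  F.FTT
  TFT.T
Step 2: 5 trees catch fire, 4 burn out
  TTTTT
  TF..T
  F...T
  ...FT
  F.F.T
Step 3: 3 trees catch fire, 5 burn out
  TFTTT
  F...T
  ....T
  ....F
  ....T
Step 4: 4 trees catch fire, 3 burn out
  F.FTT
  ....T
  ....F
  .....
  ....F
Step 5: 2 trees catch fire, 4 burn out
  ...FT
  ....F
  .....
  .....
  .....
Step 6: 1 trees catch fire, 2 burn out
  ....F
  .....
  .....
  .....
  .....

....F
.....
.....
.....
.....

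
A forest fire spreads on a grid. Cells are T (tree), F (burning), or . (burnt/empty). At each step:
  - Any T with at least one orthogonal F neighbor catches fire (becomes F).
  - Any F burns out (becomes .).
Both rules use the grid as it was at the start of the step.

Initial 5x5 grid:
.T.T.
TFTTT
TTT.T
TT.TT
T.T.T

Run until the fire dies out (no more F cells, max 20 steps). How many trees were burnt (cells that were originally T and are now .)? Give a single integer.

Step 1: +4 fires, +1 burnt (F count now 4)
Step 2: +4 fires, +4 burnt (F count now 4)
Step 3: +3 fires, +4 burnt (F count now 3)
Step 4: +2 fires, +3 burnt (F count now 2)
Step 5: +1 fires, +2 burnt (F count now 1)
Step 6: +2 fires, +1 burnt (F count now 2)
Step 7: +0 fires, +2 burnt (F count now 0)
Fire out after step 7
Initially T: 17, now '.': 24
Total burnt (originally-T cells now '.'): 16

Answer: 16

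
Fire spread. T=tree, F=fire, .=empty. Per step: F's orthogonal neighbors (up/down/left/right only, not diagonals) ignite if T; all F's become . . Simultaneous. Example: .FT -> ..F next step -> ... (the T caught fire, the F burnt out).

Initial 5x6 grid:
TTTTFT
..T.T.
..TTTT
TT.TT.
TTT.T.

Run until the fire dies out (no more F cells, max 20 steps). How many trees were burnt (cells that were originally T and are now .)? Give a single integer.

Step 1: +3 fires, +1 burnt (F count now 3)
Step 2: +2 fires, +3 burnt (F count now 2)
Step 3: +5 fires, +2 burnt (F count now 5)
Step 4: +4 fires, +5 burnt (F count now 4)
Step 5: +0 fires, +4 burnt (F count now 0)
Fire out after step 5
Initially T: 19, now '.': 25
Total burnt (originally-T cells now '.'): 14

Answer: 14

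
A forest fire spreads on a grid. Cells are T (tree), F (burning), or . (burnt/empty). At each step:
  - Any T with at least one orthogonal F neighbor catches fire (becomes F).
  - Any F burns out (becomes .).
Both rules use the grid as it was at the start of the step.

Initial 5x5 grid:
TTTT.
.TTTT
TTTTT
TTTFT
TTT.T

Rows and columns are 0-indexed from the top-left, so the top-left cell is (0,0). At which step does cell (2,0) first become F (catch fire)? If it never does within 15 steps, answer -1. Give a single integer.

Step 1: cell (2,0)='T' (+3 fires, +1 burnt)
Step 2: cell (2,0)='T' (+6 fires, +3 burnt)
Step 3: cell (2,0)='T' (+6 fires, +6 burnt)
Step 4: cell (2,0)='F' (+4 fires, +6 burnt)
  -> target ignites at step 4
Step 5: cell (2,0)='.' (+1 fires, +4 burnt)
Step 6: cell (2,0)='.' (+1 fires, +1 burnt)
Step 7: cell (2,0)='.' (+0 fires, +1 burnt)
  fire out at step 7

4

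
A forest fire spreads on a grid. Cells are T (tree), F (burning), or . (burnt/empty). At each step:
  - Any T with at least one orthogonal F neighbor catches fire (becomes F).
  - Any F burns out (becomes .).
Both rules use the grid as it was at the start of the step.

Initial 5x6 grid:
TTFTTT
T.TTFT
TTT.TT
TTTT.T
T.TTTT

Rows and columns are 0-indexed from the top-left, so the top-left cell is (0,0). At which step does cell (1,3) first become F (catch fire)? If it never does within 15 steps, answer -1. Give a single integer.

Step 1: cell (1,3)='F' (+7 fires, +2 burnt)
  -> target ignites at step 1
Step 2: cell (1,3)='.' (+4 fires, +7 burnt)
Step 3: cell (1,3)='.' (+4 fires, +4 burnt)
Step 4: cell (1,3)='.' (+5 fires, +4 burnt)
Step 5: cell (1,3)='.' (+3 fires, +5 burnt)
Step 6: cell (1,3)='.' (+1 fires, +3 burnt)
Step 7: cell (1,3)='.' (+0 fires, +1 burnt)
  fire out at step 7

1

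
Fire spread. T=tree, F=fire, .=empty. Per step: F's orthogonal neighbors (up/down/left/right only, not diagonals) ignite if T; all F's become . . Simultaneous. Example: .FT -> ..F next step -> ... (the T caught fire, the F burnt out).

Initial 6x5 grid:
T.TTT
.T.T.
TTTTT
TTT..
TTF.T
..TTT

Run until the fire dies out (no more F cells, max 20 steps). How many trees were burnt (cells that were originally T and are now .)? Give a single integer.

Answer: 19

Derivation:
Step 1: +3 fires, +1 burnt (F count now 3)
Step 2: +4 fires, +3 burnt (F count now 4)
Step 3: +4 fires, +4 burnt (F count now 4)
Step 4: +5 fires, +4 burnt (F count now 5)
Step 5: +1 fires, +5 burnt (F count now 1)
Step 6: +2 fires, +1 burnt (F count now 2)
Step 7: +0 fires, +2 burnt (F count now 0)
Fire out after step 7
Initially T: 20, now '.': 29
Total burnt (originally-T cells now '.'): 19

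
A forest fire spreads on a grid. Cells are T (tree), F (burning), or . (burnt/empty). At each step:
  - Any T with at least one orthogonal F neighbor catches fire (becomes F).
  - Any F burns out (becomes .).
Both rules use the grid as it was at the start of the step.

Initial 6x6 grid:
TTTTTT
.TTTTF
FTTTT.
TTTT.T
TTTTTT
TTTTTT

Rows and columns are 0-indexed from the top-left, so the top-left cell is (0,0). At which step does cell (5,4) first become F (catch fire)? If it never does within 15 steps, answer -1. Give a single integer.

Step 1: cell (5,4)='T' (+4 fires, +2 burnt)
Step 2: cell (5,4)='T' (+7 fires, +4 burnt)
Step 3: cell (5,4)='T' (+7 fires, +7 burnt)
Step 4: cell (5,4)='T' (+5 fires, +7 burnt)
Step 5: cell (5,4)='T' (+2 fires, +5 burnt)
Step 6: cell (5,4)='T' (+2 fires, +2 burnt)
Step 7: cell (5,4)='F' (+2 fires, +2 burnt)
  -> target ignites at step 7
Step 8: cell (5,4)='.' (+2 fires, +2 burnt)
Step 9: cell (5,4)='.' (+0 fires, +2 burnt)
  fire out at step 9

7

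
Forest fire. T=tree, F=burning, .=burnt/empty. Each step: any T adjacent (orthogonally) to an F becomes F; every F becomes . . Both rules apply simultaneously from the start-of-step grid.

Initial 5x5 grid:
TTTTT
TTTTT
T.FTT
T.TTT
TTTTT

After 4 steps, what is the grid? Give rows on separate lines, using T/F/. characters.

Step 1: 3 trees catch fire, 1 burn out
  TTTTT
  TTFTT
  T..FT
  T.FTT
  TTTTT
Step 2: 6 trees catch fire, 3 burn out
  TTFTT
  TF.FT
  T...F
  T..FT
  TTFTT
Step 3: 7 trees catch fire, 6 burn out
  TF.FT
  F...F
  T....
  T...F
  TF.FT
Step 4: 5 trees catch fire, 7 burn out
  F...F
  .....
  F....
  T....
  F...F

F...F
.....
F....
T....
F...F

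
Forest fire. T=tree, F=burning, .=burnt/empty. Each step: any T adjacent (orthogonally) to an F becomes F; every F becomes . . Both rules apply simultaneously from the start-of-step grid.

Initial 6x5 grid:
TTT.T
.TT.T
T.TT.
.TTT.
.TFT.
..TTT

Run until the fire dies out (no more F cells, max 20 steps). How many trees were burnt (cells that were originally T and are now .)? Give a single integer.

Step 1: +4 fires, +1 burnt (F count now 4)
Step 2: +4 fires, +4 burnt (F count now 4)
Step 3: +3 fires, +4 burnt (F count now 3)
Step 4: +2 fires, +3 burnt (F count now 2)
Step 5: +1 fires, +2 burnt (F count now 1)
Step 6: +1 fires, +1 burnt (F count now 1)
Step 7: +0 fires, +1 burnt (F count now 0)
Fire out after step 7
Initially T: 18, now '.': 27
Total burnt (originally-T cells now '.'): 15

Answer: 15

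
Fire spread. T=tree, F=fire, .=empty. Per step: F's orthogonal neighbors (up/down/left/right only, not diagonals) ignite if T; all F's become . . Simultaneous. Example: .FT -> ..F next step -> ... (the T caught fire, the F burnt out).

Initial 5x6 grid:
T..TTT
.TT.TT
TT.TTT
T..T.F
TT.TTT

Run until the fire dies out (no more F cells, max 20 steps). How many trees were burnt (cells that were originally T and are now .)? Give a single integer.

Answer: 12

Derivation:
Step 1: +2 fires, +1 burnt (F count now 2)
Step 2: +3 fires, +2 burnt (F count now 3)
Step 3: +4 fires, +3 burnt (F count now 4)
Step 4: +2 fires, +4 burnt (F count now 2)
Step 5: +1 fires, +2 burnt (F count now 1)
Step 6: +0 fires, +1 burnt (F count now 0)
Fire out after step 6
Initially T: 20, now '.': 22
Total burnt (originally-T cells now '.'): 12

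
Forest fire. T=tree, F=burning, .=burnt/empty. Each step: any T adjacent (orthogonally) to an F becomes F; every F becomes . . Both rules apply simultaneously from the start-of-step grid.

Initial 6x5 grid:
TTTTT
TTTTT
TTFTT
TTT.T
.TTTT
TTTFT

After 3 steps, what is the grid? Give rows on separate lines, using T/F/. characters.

Step 1: 7 trees catch fire, 2 burn out
  TTTTT
  TTFTT
  TF.FT
  TTF.T
  .TTFT
  TTF.F
Step 2: 9 trees catch fire, 7 burn out
  TTFTT
  TF.FT
  F...F
  TF..T
  .TF.F
  TF...
Step 3: 8 trees catch fire, 9 burn out
  TF.FT
  F...F
  .....
  F...F
  .F...
  F....

TF.FT
F...F
.....
F...F
.F...
F....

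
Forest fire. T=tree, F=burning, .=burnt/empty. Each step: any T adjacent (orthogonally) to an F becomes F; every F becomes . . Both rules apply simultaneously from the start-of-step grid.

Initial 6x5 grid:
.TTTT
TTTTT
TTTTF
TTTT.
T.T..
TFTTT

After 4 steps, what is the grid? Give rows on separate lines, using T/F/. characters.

Step 1: 4 trees catch fire, 2 burn out
  .TTTT
  TTTTF
  TTTF.
  TTTT.
  T.T..
  F.FTT
Step 2: 7 trees catch fire, 4 burn out
  .TTTF
  TTTF.
  TTF..
  TTTF.
  F.F..
  ...FT
Step 3: 6 trees catch fire, 7 burn out
  .TTF.
  TTF..
  TF...
  FTF..
  .....
  ....F
Step 4: 4 trees catch fire, 6 burn out
  .TF..
  TF...
  F....
  .F...
  .....
  .....

.TF..
TF...
F....
.F...
.....
.....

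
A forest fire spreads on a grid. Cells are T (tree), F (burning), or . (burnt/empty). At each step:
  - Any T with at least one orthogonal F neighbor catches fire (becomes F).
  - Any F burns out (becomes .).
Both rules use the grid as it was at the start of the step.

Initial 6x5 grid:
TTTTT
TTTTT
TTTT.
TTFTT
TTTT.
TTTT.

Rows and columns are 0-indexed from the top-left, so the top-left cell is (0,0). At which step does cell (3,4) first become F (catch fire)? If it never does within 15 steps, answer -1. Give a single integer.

Step 1: cell (3,4)='T' (+4 fires, +1 burnt)
Step 2: cell (3,4)='F' (+8 fires, +4 burnt)
  -> target ignites at step 2
Step 3: cell (3,4)='.' (+7 fires, +8 burnt)
Step 4: cell (3,4)='.' (+5 fires, +7 burnt)
Step 5: cell (3,4)='.' (+2 fires, +5 burnt)
Step 6: cell (3,4)='.' (+0 fires, +2 burnt)
  fire out at step 6

2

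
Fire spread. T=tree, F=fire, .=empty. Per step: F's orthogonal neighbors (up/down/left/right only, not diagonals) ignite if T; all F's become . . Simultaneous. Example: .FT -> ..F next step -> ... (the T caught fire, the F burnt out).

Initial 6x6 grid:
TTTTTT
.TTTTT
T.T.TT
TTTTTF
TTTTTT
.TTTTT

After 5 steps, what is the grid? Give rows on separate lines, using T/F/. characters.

Step 1: 3 trees catch fire, 1 burn out
  TTTTTT
  .TTTTT
  T.T.TF
  TTTTF.
  TTTTTF
  .TTTTT
Step 2: 5 trees catch fire, 3 burn out
  TTTTTT
  .TTTTF
  T.T.F.
  TTTF..
  TTTTF.
  .TTTTF
Step 3: 5 trees catch fire, 5 burn out
  TTTTTF
  .TTTF.
  T.T...
  TTF...
  TTTF..
  .TTTF.
Step 4: 6 trees catch fire, 5 burn out
  TTTTF.
  .TTF..
  T.F...
  TF....
  TTF...
  .TTF..
Step 5: 5 trees catch fire, 6 burn out
  TTTF..
  .TF...
  T.....
  F.....
  TF....
  .TF...

TTTF..
.TF...
T.....
F.....
TF....
.TF...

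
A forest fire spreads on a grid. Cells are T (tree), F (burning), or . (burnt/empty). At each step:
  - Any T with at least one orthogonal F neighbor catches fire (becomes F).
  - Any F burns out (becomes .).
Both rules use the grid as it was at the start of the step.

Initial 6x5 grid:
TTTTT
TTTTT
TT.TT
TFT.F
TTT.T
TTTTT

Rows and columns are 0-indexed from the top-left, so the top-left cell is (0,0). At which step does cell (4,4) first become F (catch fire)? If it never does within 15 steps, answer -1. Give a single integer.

Step 1: cell (4,4)='F' (+6 fires, +2 burnt)
  -> target ignites at step 1
Step 2: cell (4,4)='.' (+8 fires, +6 burnt)
Step 3: cell (4,4)='.' (+8 fires, +8 burnt)
Step 4: cell (4,4)='.' (+3 fires, +8 burnt)
Step 5: cell (4,4)='.' (+0 fires, +3 burnt)
  fire out at step 5

1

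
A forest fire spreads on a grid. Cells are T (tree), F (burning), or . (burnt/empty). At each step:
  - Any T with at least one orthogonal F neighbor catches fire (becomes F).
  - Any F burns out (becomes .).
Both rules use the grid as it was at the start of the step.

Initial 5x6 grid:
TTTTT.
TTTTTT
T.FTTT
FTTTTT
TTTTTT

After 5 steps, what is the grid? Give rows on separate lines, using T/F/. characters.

Step 1: 6 trees catch fire, 2 burn out
  TTTTT.
  TTFTTT
  F..FTT
  .FFTTT
  FTTTTT
Step 2: 8 trees catch fire, 6 burn out
  TTFTT.
  FF.FTT
  ....FT
  ...FTT
  .FFTTT
Step 3: 7 trees catch fire, 8 burn out
  FF.FT.
  ....FT
  .....F
  ....FT
  ...FTT
Step 4: 4 trees catch fire, 7 burn out
  ....F.
  .....F
  ......
  .....F
  ....FT
Step 5: 1 trees catch fire, 4 burn out
  ......
  ......
  ......
  ......
  .....F

......
......
......
......
.....F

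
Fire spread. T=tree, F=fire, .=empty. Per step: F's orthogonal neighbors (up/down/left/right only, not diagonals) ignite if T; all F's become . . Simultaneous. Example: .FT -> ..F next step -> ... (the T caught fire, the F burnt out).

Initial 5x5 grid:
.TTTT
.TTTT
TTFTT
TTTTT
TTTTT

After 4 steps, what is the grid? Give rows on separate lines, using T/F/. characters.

Step 1: 4 trees catch fire, 1 burn out
  .TTTT
  .TFTT
  TF.FT
  TTFTT
  TTTTT
Step 2: 8 trees catch fire, 4 burn out
  .TFTT
  .F.FT
  F...F
  TF.FT
  TTFTT
Step 3: 7 trees catch fire, 8 burn out
  .F.FT
  ....F
  .....
  F...F
  TF.FT
Step 4: 3 trees catch fire, 7 burn out
  ....F
  .....
  .....
  .....
  F...F

....F
.....
.....
.....
F...F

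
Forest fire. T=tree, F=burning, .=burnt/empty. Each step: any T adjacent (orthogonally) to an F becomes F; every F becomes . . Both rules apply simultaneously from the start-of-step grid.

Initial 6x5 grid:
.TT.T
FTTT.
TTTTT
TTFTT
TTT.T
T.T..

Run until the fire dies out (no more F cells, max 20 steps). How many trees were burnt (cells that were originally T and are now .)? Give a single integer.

Answer: 20

Derivation:
Step 1: +6 fires, +2 burnt (F count now 6)
Step 2: +8 fires, +6 burnt (F count now 8)
Step 3: +5 fires, +8 burnt (F count now 5)
Step 4: +1 fires, +5 burnt (F count now 1)
Step 5: +0 fires, +1 burnt (F count now 0)
Fire out after step 5
Initially T: 21, now '.': 29
Total burnt (originally-T cells now '.'): 20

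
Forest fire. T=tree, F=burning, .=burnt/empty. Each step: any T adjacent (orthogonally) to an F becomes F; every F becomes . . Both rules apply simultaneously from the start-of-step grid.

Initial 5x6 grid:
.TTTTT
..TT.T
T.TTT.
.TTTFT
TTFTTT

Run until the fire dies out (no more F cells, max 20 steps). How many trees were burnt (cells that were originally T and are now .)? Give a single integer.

Answer: 20

Derivation:
Step 1: +7 fires, +2 burnt (F count now 7)
Step 2: +5 fires, +7 burnt (F count now 5)
Step 3: +2 fires, +5 burnt (F count now 2)
Step 4: +2 fires, +2 burnt (F count now 2)
Step 5: +2 fires, +2 burnt (F count now 2)
Step 6: +1 fires, +2 burnt (F count now 1)
Step 7: +1 fires, +1 burnt (F count now 1)
Step 8: +0 fires, +1 burnt (F count now 0)
Fire out after step 8
Initially T: 21, now '.': 29
Total burnt (originally-T cells now '.'): 20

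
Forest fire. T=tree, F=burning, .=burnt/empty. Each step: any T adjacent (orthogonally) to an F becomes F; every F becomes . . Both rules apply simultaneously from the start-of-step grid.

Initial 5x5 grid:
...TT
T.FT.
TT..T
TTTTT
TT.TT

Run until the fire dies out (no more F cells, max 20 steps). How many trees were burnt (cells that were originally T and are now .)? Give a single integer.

Step 1: +1 fires, +1 burnt (F count now 1)
Step 2: +1 fires, +1 burnt (F count now 1)
Step 3: +1 fires, +1 burnt (F count now 1)
Step 4: +0 fires, +1 burnt (F count now 0)
Fire out after step 4
Initially T: 16, now '.': 12
Total burnt (originally-T cells now '.'): 3

Answer: 3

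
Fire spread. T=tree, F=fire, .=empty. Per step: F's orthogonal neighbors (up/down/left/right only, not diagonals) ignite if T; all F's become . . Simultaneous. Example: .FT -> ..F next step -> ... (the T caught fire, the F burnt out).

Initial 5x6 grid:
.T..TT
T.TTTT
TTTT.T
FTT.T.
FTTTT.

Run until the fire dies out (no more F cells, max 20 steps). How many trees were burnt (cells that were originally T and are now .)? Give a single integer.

Answer: 19

Derivation:
Step 1: +3 fires, +2 burnt (F count now 3)
Step 2: +4 fires, +3 burnt (F count now 4)
Step 3: +2 fires, +4 burnt (F count now 2)
Step 4: +3 fires, +2 burnt (F count now 3)
Step 5: +2 fires, +3 burnt (F count now 2)
Step 6: +1 fires, +2 burnt (F count now 1)
Step 7: +2 fires, +1 burnt (F count now 2)
Step 8: +2 fires, +2 burnt (F count now 2)
Step 9: +0 fires, +2 burnt (F count now 0)
Fire out after step 9
Initially T: 20, now '.': 29
Total burnt (originally-T cells now '.'): 19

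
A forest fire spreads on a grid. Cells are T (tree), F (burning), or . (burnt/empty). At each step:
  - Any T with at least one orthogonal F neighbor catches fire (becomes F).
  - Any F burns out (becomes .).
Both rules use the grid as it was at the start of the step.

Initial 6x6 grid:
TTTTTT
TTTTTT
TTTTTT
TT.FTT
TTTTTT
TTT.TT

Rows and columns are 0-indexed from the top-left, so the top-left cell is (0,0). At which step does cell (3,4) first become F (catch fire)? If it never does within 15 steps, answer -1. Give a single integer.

Step 1: cell (3,4)='F' (+3 fires, +1 burnt)
  -> target ignites at step 1
Step 2: cell (3,4)='.' (+6 fires, +3 burnt)
Step 3: cell (3,4)='.' (+9 fires, +6 burnt)
Step 4: cell (3,4)='.' (+9 fires, +9 burnt)
Step 5: cell (3,4)='.' (+5 fires, +9 burnt)
Step 6: cell (3,4)='.' (+1 fires, +5 burnt)
Step 7: cell (3,4)='.' (+0 fires, +1 burnt)
  fire out at step 7

1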